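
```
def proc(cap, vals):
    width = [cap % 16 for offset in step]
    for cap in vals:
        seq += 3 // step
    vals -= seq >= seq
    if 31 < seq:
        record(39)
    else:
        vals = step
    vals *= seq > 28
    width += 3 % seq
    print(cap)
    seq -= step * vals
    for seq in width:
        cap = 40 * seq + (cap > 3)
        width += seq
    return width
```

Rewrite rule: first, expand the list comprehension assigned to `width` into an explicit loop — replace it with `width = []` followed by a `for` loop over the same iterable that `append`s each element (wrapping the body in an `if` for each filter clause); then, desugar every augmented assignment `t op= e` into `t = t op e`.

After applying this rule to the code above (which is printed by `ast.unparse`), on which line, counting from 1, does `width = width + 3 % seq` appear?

Transformed code:
def proc(cap, vals):
    width = []
    for offset in step:
        width.append(cap % 16)
    for cap in vals:
        seq = seq + 3 // step
    vals = vals - (seq >= seq)
    if 31 < seq:
        record(39)
    else:
        vals = step
    vals = vals * (seq > 28)
    width = width + 3 % seq
    print(cap)
    seq = seq - step * vals
    for seq in width:
        cap = 40 * seq + (cap > 3)
        width = width + seq
    return width

13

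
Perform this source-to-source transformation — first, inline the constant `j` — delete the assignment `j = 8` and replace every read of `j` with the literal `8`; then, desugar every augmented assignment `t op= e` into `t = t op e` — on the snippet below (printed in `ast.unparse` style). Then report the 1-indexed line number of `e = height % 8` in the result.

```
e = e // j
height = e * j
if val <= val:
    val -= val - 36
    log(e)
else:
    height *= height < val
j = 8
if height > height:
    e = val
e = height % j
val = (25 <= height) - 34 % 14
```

10

Transformed code:
e = e // 8
height = e * 8
if val <= val:
    val = val - (val - 36)
    log(e)
else:
    height = height * (height < val)
if height > height:
    e = val
e = height % 8
val = (25 <= height) - 34 % 14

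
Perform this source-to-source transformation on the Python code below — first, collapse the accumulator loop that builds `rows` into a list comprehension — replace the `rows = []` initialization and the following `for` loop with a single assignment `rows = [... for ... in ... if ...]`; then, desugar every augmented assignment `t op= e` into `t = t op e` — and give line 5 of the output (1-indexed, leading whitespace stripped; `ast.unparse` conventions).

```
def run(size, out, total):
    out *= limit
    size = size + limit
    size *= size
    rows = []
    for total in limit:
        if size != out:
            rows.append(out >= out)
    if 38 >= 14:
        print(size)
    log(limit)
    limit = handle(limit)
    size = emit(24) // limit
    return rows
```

Transformed code:
def run(size, out, total):
    out = out * limit
    size = size + limit
    size = size * size
    rows = [out >= out for total in limit if size != out]
    if 38 >= 14:
        print(size)
    log(limit)
    limit = handle(limit)
    size = emit(24) // limit
    return rows

rows = [out >= out for total in limit if size != out]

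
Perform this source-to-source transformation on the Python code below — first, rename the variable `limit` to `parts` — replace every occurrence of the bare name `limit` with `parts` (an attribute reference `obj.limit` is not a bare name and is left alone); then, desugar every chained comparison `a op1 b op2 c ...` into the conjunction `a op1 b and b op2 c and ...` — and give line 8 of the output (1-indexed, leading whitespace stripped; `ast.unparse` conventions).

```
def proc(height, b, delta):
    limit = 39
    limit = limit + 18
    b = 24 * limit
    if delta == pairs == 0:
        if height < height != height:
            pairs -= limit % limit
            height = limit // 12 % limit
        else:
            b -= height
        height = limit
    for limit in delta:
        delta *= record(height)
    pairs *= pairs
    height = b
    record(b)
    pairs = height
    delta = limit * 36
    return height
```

Transformed code:
def proc(height, b, delta):
    parts = 39
    parts = parts + 18
    b = 24 * parts
    if delta == pairs and pairs == 0:
        if height < height and height != height:
            pairs -= parts % parts
            height = parts // 12 % parts
        else:
            b -= height
        height = parts
    for parts in delta:
        delta *= record(height)
    pairs *= pairs
    height = b
    record(b)
    pairs = height
    delta = parts * 36
    return height

height = parts // 12 % parts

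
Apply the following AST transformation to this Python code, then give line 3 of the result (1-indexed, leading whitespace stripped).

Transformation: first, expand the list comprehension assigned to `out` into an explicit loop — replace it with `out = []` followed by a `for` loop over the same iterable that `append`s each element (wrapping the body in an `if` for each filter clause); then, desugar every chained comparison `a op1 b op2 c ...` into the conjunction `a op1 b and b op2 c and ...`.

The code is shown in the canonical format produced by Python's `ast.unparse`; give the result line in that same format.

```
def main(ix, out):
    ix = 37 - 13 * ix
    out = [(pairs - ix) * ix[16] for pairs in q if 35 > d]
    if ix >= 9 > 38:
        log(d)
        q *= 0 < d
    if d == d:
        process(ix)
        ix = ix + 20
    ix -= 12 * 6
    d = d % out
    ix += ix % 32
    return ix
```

out = []

Transformed code:
def main(ix, out):
    ix = 37 - 13 * ix
    out = []
    for pairs in q:
        if 35 > d:
            out.append((pairs - ix) * ix[16])
    if ix >= 9 and 9 > 38:
        log(d)
        q *= 0 < d
    if d == d:
        process(ix)
        ix = ix + 20
    ix -= 12 * 6
    d = d % out
    ix += ix % 32
    return ix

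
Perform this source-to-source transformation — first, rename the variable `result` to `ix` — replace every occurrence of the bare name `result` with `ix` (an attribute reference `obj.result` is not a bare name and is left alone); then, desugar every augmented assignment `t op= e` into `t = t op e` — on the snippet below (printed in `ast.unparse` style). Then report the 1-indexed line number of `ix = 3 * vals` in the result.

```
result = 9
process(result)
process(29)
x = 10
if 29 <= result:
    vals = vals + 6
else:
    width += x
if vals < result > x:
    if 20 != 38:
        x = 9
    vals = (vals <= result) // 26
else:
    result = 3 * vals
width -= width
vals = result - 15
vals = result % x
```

14

Transformed code:
ix = 9
process(ix)
process(29)
x = 10
if 29 <= ix:
    vals = vals + 6
else:
    width = width + x
if vals < ix > x:
    if 20 != 38:
        x = 9
    vals = (vals <= ix) // 26
else:
    ix = 3 * vals
width = width - width
vals = ix - 15
vals = ix % x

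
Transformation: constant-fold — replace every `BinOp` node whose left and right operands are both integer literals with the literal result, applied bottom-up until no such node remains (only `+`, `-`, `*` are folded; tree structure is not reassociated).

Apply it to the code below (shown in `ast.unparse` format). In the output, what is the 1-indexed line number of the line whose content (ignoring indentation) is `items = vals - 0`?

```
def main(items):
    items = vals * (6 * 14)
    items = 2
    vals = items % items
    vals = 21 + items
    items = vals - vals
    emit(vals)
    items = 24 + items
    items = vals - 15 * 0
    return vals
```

Transformed code:
def main(items):
    items = vals * 84
    items = 2
    vals = items % items
    vals = 21 + items
    items = vals - vals
    emit(vals)
    items = 24 + items
    items = vals - 0
    return vals

9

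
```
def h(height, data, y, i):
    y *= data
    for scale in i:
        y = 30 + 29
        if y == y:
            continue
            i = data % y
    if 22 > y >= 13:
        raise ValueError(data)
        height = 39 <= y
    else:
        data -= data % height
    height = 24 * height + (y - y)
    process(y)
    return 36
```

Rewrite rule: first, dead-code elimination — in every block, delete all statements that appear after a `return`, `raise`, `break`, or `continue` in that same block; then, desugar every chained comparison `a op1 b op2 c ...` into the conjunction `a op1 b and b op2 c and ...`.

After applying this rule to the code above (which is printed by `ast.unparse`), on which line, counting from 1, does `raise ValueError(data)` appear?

Transformed code:
def h(height, data, y, i):
    y *= data
    for scale in i:
        y = 30 + 29
        if y == y:
            continue
    if 22 > y and y >= 13:
        raise ValueError(data)
    else:
        data -= data % height
    height = 24 * height + (y - y)
    process(y)
    return 36

8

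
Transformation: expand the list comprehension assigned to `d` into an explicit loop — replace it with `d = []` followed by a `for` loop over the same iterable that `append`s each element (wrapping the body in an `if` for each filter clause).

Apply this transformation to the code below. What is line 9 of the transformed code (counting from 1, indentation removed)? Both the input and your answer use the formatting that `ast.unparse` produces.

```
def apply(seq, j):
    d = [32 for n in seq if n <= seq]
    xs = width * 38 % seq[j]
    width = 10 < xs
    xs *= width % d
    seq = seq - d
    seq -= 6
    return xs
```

seq = seq - d

Transformed code:
def apply(seq, j):
    d = []
    for n in seq:
        if n <= seq:
            d.append(32)
    xs = width * 38 % seq[j]
    width = 10 < xs
    xs *= width % d
    seq = seq - d
    seq -= 6
    return xs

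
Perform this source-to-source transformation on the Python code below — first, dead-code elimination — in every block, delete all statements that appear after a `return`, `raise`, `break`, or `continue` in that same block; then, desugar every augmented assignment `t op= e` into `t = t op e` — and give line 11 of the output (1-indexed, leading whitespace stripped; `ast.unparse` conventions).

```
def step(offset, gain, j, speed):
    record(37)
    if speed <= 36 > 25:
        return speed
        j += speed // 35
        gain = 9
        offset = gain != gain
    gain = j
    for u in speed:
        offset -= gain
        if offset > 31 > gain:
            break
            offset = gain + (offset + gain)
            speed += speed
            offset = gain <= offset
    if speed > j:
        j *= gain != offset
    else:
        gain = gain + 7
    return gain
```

Transformed code:
def step(offset, gain, j, speed):
    record(37)
    if speed <= 36 > 25:
        return speed
    gain = j
    for u in speed:
        offset = offset - gain
        if offset > 31 > gain:
            break
    if speed > j:
        j = j * (gain != offset)
    else:
        gain = gain + 7
    return gain

j = j * (gain != offset)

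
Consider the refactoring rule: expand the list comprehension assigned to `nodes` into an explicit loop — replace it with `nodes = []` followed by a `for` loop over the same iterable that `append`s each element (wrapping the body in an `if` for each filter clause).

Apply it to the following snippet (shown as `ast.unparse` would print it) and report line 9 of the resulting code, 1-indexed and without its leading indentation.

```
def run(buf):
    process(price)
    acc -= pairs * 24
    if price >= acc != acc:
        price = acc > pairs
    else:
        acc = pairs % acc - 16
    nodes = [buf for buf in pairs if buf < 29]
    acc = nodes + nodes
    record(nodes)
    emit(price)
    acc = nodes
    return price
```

for buf in pairs:

Transformed code:
def run(buf):
    process(price)
    acc -= pairs * 24
    if price >= acc != acc:
        price = acc > pairs
    else:
        acc = pairs % acc - 16
    nodes = []
    for buf in pairs:
        if buf < 29:
            nodes.append(buf)
    acc = nodes + nodes
    record(nodes)
    emit(price)
    acc = nodes
    return price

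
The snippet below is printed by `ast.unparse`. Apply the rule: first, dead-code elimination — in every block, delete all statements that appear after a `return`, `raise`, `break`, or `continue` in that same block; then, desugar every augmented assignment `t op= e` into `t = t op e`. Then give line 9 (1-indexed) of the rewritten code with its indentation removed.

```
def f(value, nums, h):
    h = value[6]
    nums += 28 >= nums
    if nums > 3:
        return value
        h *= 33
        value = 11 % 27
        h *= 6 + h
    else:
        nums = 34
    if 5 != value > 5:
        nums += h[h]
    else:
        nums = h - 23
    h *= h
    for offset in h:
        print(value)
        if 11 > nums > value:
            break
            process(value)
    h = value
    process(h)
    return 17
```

nums = nums + h[h]

Transformed code:
def f(value, nums, h):
    h = value[6]
    nums = nums + (28 >= nums)
    if nums > 3:
        return value
    else:
        nums = 34
    if 5 != value > 5:
        nums = nums + h[h]
    else:
        nums = h - 23
    h = h * h
    for offset in h:
        print(value)
        if 11 > nums > value:
            break
    h = value
    process(h)
    return 17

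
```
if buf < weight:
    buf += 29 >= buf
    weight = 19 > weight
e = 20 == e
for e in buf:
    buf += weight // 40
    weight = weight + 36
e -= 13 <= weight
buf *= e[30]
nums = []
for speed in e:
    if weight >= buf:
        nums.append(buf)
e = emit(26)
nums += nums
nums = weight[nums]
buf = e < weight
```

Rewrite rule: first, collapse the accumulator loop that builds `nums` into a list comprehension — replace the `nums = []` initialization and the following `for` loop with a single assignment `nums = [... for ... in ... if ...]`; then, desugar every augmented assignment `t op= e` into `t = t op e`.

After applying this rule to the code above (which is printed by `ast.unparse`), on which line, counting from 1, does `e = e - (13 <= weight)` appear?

8

Transformed code:
if buf < weight:
    buf = buf + (29 >= buf)
    weight = 19 > weight
e = 20 == e
for e in buf:
    buf = buf + weight // 40
    weight = weight + 36
e = e - (13 <= weight)
buf = buf * e[30]
nums = [buf for speed in e if weight >= buf]
e = emit(26)
nums = nums + nums
nums = weight[nums]
buf = e < weight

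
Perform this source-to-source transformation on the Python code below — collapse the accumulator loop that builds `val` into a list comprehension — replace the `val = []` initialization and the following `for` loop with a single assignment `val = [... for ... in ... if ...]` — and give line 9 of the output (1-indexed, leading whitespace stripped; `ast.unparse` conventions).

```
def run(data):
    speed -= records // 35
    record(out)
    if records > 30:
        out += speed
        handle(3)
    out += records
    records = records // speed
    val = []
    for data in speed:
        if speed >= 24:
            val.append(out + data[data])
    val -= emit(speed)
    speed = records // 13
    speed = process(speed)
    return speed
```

val = [out + data[data] for data in speed if speed >= 24]

Transformed code:
def run(data):
    speed -= records // 35
    record(out)
    if records > 30:
        out += speed
        handle(3)
    out += records
    records = records // speed
    val = [out + data[data] for data in speed if speed >= 24]
    val -= emit(speed)
    speed = records // 13
    speed = process(speed)
    return speed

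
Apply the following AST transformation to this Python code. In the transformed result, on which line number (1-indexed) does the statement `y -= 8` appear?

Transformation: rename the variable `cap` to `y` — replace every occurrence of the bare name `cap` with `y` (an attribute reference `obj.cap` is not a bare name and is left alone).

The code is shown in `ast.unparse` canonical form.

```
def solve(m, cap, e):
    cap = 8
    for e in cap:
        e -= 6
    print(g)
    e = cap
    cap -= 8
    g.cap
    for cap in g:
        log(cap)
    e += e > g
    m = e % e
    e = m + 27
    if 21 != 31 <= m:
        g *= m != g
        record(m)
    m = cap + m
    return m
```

7

Transformed code:
def solve(m, y, e):
    y = 8
    for e in y:
        e -= 6
    print(g)
    e = y
    y -= 8
    g.cap
    for y in g:
        log(y)
    e += e > g
    m = e % e
    e = m + 27
    if 21 != 31 <= m:
        g *= m != g
        record(m)
    m = y + m
    return m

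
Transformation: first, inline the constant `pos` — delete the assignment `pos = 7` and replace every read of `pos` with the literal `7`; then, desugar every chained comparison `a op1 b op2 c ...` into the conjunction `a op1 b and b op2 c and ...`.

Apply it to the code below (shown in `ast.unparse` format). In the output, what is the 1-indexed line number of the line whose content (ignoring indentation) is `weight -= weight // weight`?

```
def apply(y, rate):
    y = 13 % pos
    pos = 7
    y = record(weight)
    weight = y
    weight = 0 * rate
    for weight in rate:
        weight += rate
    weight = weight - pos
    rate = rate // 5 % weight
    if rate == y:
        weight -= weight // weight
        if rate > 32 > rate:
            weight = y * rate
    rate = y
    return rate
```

11

Transformed code:
def apply(y, rate):
    y = 13 % 7
    y = record(weight)
    weight = y
    weight = 0 * rate
    for weight in rate:
        weight += rate
    weight = weight - 7
    rate = rate // 5 % weight
    if rate == y:
        weight -= weight // weight
        if rate > 32 and 32 > rate:
            weight = y * rate
    rate = y
    return rate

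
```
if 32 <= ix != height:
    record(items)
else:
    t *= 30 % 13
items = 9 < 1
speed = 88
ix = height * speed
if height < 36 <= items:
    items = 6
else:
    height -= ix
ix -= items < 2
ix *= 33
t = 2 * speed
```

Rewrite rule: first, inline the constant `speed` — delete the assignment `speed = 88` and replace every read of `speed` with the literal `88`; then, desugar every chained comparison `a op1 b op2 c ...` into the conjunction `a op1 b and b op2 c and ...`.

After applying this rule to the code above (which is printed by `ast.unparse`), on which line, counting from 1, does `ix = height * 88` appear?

6

Transformed code:
if 32 <= ix and ix != height:
    record(items)
else:
    t *= 30 % 13
items = 9 < 1
ix = height * 88
if height < 36 and 36 <= items:
    items = 6
else:
    height -= ix
ix -= items < 2
ix *= 33
t = 2 * 88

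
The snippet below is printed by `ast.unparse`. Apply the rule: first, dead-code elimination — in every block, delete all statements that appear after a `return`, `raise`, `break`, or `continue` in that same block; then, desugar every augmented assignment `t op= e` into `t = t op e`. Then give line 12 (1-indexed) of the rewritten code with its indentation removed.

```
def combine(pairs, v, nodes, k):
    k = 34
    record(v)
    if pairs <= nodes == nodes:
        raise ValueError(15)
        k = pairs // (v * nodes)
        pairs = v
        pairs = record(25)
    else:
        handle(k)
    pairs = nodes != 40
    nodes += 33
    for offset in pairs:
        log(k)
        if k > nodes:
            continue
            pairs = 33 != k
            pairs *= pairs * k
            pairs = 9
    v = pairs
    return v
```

if k > nodes:

Transformed code:
def combine(pairs, v, nodes, k):
    k = 34
    record(v)
    if pairs <= nodes == nodes:
        raise ValueError(15)
    else:
        handle(k)
    pairs = nodes != 40
    nodes = nodes + 33
    for offset in pairs:
        log(k)
        if k > nodes:
            continue
    v = pairs
    return v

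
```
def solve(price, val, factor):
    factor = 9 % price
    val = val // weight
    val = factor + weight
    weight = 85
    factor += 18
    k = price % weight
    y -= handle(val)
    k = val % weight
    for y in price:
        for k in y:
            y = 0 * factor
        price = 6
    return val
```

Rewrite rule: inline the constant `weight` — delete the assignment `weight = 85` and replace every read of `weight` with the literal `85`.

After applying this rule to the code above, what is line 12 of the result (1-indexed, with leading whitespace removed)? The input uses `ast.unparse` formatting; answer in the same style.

Transformed code:
def solve(price, val, factor):
    factor = 9 % price
    val = val // 85
    val = factor + 85
    factor += 18
    k = price % 85
    y -= handle(val)
    k = val % 85
    for y in price:
        for k in y:
            y = 0 * factor
        price = 6
    return val

price = 6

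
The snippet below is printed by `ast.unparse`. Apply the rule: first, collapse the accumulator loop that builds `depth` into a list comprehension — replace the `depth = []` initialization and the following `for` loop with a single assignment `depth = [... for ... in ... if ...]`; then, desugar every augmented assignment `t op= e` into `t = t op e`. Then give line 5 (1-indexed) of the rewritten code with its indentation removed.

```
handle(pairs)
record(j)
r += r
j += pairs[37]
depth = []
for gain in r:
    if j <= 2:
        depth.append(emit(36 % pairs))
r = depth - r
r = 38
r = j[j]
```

Transformed code:
handle(pairs)
record(j)
r = r + r
j = j + pairs[37]
depth = [emit(36 % pairs) for gain in r if j <= 2]
r = depth - r
r = 38
r = j[j]

depth = [emit(36 % pairs) for gain in r if j <= 2]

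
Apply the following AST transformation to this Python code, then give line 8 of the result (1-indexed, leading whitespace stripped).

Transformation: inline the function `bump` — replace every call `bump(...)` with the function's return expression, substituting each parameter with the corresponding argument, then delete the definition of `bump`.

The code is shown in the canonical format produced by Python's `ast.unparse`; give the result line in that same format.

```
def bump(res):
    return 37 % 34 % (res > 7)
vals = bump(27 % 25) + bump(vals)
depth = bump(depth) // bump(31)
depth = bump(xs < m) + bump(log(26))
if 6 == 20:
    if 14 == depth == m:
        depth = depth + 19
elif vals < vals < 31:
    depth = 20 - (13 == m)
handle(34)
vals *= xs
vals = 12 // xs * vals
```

Transformed code:
vals = 37 % 34 % (27 % 25 > 7) + 37 % 34 % (vals > 7)
depth = 37 % 34 % (depth > 7) // (37 % 34 % (31 > 7))
depth = 37 % 34 % ((xs < m) > 7) + 37 % 34 % (log(26) > 7)
if 6 == 20:
    if 14 == depth == m:
        depth = depth + 19
elif vals < vals < 31:
    depth = 20 - (13 == m)
handle(34)
vals *= xs
vals = 12 // xs * vals

depth = 20 - (13 == m)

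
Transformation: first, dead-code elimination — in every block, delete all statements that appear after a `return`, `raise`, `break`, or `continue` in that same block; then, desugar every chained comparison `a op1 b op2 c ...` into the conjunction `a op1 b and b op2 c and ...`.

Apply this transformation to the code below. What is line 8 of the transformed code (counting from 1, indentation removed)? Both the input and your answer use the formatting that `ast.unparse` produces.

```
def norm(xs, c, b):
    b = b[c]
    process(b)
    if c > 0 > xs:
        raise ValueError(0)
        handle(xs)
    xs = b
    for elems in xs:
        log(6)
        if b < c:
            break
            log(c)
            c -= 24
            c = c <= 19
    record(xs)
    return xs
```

Transformed code:
def norm(xs, c, b):
    b = b[c]
    process(b)
    if c > 0 and 0 > xs:
        raise ValueError(0)
    xs = b
    for elems in xs:
        log(6)
        if b < c:
            break
    record(xs)
    return xs

log(6)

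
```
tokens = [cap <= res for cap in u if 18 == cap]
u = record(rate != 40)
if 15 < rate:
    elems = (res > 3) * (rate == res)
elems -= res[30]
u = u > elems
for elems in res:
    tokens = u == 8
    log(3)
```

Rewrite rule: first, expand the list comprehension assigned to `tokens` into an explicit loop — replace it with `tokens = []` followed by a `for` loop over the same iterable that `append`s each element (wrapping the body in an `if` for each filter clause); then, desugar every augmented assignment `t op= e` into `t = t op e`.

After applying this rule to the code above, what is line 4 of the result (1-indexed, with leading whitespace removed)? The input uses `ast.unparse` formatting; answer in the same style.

tokens.append(cap <= res)

Transformed code:
tokens = []
for cap in u:
    if 18 == cap:
        tokens.append(cap <= res)
u = record(rate != 40)
if 15 < rate:
    elems = (res > 3) * (rate == res)
elems = elems - res[30]
u = u > elems
for elems in res:
    tokens = u == 8
    log(3)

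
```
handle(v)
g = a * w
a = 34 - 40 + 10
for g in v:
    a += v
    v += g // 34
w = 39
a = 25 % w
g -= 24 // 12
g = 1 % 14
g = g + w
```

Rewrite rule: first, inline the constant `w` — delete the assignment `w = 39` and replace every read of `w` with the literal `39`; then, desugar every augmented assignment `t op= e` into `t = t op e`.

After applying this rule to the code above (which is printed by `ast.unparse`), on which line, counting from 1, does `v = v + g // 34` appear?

6

Transformed code:
handle(v)
g = a * 39
a = 34 - 40 + 10
for g in v:
    a = a + v
    v = v + g // 34
a = 25 % 39
g = g - 24 // 12
g = 1 % 14
g = g + 39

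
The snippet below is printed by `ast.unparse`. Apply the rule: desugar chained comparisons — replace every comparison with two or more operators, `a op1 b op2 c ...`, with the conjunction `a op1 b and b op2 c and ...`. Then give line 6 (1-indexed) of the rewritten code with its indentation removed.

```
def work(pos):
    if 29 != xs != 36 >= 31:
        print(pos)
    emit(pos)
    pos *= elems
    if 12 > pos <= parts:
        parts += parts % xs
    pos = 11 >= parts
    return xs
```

Transformed code:
def work(pos):
    if 29 != xs and xs != 36 and (36 >= 31):
        print(pos)
    emit(pos)
    pos *= elems
    if 12 > pos and pos <= parts:
        parts += parts % xs
    pos = 11 >= parts
    return xs

if 12 > pos and pos <= parts:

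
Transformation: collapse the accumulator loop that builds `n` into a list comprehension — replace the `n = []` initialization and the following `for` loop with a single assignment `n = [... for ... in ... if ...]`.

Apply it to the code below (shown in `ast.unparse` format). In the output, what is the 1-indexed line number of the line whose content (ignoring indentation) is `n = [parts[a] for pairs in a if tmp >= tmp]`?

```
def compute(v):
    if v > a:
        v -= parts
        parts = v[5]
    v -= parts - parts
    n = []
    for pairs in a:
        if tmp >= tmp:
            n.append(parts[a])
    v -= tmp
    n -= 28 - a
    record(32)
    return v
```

6

Transformed code:
def compute(v):
    if v > a:
        v -= parts
        parts = v[5]
    v -= parts - parts
    n = [parts[a] for pairs in a if tmp >= tmp]
    v -= tmp
    n -= 28 - a
    record(32)
    return v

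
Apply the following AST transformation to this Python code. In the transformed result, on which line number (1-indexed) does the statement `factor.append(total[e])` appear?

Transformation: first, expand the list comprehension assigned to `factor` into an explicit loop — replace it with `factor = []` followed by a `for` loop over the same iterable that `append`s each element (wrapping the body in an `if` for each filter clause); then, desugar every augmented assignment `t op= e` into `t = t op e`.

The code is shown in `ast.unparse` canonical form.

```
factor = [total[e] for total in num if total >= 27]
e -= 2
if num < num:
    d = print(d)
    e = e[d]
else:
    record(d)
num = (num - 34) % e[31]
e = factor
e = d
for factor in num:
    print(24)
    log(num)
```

Transformed code:
factor = []
for total in num:
    if total >= 27:
        factor.append(total[e])
e = e - 2
if num < num:
    d = print(d)
    e = e[d]
else:
    record(d)
num = (num - 34) % e[31]
e = factor
e = d
for factor in num:
    print(24)
    log(num)

4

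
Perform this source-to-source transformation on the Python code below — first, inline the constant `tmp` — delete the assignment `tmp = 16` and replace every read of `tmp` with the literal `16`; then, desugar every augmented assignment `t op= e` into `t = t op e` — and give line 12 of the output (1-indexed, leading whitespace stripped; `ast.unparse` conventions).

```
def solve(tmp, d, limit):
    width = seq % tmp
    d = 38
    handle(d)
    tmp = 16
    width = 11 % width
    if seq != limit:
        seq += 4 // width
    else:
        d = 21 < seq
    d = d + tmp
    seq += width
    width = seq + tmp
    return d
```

Transformed code:
def solve(tmp, d, limit):
    width = seq % 16
    d = 38
    handle(d)
    width = 11 % width
    if seq != limit:
        seq = seq + 4 // width
    else:
        d = 21 < seq
    d = d + 16
    seq = seq + width
    width = seq + 16
    return d

width = seq + 16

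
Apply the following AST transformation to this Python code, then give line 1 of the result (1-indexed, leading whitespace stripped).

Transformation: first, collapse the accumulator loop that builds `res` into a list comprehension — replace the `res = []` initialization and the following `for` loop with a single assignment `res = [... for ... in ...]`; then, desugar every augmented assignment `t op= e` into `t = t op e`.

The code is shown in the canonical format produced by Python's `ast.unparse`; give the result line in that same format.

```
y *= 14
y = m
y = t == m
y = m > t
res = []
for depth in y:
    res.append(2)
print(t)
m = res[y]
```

y = y * 14

Transformed code:
y = y * 14
y = m
y = t == m
y = m > t
res = [2 for depth in y]
print(t)
m = res[y]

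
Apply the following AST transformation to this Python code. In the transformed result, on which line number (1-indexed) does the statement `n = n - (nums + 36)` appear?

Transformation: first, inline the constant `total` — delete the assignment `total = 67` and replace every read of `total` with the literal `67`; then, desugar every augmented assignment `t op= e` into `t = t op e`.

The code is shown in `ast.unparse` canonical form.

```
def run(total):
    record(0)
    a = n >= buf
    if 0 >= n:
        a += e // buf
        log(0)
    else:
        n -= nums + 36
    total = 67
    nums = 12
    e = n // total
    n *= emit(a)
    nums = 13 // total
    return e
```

8

Transformed code:
def run(total):
    record(0)
    a = n >= buf
    if 0 >= n:
        a = a + e // buf
        log(0)
    else:
        n = n - (nums + 36)
    nums = 12
    e = n // 67
    n = n * emit(a)
    nums = 13 // 67
    return e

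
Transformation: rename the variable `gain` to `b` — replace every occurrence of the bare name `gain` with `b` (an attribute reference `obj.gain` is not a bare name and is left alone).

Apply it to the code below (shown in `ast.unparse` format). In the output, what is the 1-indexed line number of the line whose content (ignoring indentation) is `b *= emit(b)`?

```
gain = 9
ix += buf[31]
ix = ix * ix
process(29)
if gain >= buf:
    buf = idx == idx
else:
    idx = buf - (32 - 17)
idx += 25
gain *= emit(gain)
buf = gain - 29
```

10

Transformed code:
b = 9
ix += buf[31]
ix = ix * ix
process(29)
if b >= buf:
    buf = idx == idx
else:
    idx = buf - (32 - 17)
idx += 25
b *= emit(b)
buf = b - 29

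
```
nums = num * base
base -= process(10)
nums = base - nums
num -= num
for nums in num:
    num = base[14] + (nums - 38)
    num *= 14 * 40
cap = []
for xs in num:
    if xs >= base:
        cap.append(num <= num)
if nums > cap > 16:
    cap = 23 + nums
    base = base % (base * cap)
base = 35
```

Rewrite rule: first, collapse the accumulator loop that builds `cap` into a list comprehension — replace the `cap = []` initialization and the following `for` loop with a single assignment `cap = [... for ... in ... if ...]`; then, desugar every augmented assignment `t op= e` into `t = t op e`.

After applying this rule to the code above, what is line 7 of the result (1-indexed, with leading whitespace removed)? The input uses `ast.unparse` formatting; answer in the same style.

num = num * (14 * 40)

Transformed code:
nums = num * base
base = base - process(10)
nums = base - nums
num = num - num
for nums in num:
    num = base[14] + (nums - 38)
    num = num * (14 * 40)
cap = [num <= num for xs in num if xs >= base]
if nums > cap > 16:
    cap = 23 + nums
    base = base % (base * cap)
base = 35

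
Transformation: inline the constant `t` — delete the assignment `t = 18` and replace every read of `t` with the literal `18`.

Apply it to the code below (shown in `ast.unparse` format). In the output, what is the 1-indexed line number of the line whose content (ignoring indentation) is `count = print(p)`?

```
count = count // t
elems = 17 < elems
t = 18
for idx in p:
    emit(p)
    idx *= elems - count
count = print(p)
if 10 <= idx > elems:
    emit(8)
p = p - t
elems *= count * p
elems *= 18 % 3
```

6

Transformed code:
count = count // 18
elems = 17 < elems
for idx in p:
    emit(p)
    idx *= elems - count
count = print(p)
if 10 <= idx > elems:
    emit(8)
p = p - 18
elems *= count * p
elems *= 18 % 3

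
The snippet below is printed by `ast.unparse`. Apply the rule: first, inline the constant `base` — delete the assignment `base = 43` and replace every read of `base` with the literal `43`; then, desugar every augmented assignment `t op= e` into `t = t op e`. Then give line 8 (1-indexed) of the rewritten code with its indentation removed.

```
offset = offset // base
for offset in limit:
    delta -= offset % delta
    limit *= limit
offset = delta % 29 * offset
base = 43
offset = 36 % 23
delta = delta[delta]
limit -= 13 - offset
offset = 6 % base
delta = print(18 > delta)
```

limit = limit - (13 - offset)

Transformed code:
offset = offset // 43
for offset in limit:
    delta = delta - offset % delta
    limit = limit * limit
offset = delta % 29 * offset
offset = 36 % 23
delta = delta[delta]
limit = limit - (13 - offset)
offset = 6 % 43
delta = print(18 > delta)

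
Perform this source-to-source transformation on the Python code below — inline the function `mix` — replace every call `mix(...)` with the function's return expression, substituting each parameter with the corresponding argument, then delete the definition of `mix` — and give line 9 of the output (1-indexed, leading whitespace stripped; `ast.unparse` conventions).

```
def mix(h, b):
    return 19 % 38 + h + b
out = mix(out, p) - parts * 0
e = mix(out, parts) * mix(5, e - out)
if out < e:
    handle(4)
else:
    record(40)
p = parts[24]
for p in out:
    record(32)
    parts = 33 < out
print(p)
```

Transformed code:
out = 19 % 38 + out + p - parts * 0
e = (19 % 38 + out + parts) * (19 % 38 + 5 + (e - out))
if out < e:
    handle(4)
else:
    record(40)
p = parts[24]
for p in out:
    record(32)
    parts = 33 < out
print(p)

record(32)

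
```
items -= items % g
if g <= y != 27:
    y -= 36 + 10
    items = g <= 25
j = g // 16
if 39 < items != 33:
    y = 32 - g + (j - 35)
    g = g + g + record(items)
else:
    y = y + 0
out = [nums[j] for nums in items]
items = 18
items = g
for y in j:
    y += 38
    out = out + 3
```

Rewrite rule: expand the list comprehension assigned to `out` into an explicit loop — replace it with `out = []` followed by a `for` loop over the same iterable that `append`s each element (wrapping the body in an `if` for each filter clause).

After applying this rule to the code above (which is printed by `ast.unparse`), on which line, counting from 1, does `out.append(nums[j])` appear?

Transformed code:
items -= items % g
if g <= y != 27:
    y -= 36 + 10
    items = g <= 25
j = g // 16
if 39 < items != 33:
    y = 32 - g + (j - 35)
    g = g + g + record(items)
else:
    y = y + 0
out = []
for nums in items:
    out.append(nums[j])
items = 18
items = g
for y in j:
    y += 38
    out = out + 3

13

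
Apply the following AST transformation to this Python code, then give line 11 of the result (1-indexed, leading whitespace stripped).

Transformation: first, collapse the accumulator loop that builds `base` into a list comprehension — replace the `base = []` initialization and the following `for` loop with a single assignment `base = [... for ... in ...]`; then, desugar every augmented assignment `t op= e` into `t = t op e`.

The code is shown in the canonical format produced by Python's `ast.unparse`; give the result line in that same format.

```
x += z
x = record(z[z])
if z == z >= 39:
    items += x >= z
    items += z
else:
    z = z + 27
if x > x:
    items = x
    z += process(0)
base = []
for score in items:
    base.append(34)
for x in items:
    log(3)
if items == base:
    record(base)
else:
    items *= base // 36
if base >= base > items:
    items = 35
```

base = [34 for score in items]

Transformed code:
x = x + z
x = record(z[z])
if z == z >= 39:
    items = items + (x >= z)
    items = items + z
else:
    z = z + 27
if x > x:
    items = x
    z = z + process(0)
base = [34 for score in items]
for x in items:
    log(3)
if items == base:
    record(base)
else:
    items = items * (base // 36)
if base >= base > items:
    items = 35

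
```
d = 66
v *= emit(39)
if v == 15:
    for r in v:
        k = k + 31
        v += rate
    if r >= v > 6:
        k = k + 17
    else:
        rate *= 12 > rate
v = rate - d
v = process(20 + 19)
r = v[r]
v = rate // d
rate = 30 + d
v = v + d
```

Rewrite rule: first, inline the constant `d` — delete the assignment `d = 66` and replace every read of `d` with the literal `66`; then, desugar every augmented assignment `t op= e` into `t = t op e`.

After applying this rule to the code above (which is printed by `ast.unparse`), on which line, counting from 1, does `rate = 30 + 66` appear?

Transformed code:
v = v * emit(39)
if v == 15:
    for r in v:
        k = k + 31
        v = v + rate
    if r >= v > 6:
        k = k + 17
    else:
        rate = rate * (12 > rate)
v = rate - 66
v = process(20 + 19)
r = v[r]
v = rate // 66
rate = 30 + 66
v = v + 66

14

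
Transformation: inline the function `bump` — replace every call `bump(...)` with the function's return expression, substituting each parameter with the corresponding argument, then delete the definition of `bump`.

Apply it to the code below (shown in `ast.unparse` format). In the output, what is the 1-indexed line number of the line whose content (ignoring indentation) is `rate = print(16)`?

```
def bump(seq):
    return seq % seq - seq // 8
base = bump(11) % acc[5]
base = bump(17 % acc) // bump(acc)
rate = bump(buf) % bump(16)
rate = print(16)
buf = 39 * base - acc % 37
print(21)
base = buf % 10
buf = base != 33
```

Transformed code:
base = (11 % 11 - 11 // 8) % acc[5]
base = (17 % acc % (17 % acc) - 17 % acc // 8) // (acc % acc - acc // 8)
rate = (buf % buf - buf // 8) % (16 % 16 - 16 // 8)
rate = print(16)
buf = 39 * base - acc % 37
print(21)
base = buf % 10
buf = base != 33

4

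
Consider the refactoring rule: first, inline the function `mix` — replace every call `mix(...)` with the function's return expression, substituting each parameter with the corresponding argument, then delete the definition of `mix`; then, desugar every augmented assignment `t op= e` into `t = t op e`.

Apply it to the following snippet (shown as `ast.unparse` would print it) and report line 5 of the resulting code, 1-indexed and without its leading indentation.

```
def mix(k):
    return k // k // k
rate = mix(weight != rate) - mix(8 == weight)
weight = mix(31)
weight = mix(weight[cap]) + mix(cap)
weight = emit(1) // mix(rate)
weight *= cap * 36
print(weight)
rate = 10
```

weight = weight * (cap * 36)

Transformed code:
rate = (weight != rate) // (weight != rate) // (weight != rate) - (8 == weight) // (8 == weight) // (8 == weight)
weight = 31 // 31 // 31
weight = weight[cap] // weight[cap] // weight[cap] + cap // cap // cap
weight = emit(1) // (rate // rate // rate)
weight = weight * (cap * 36)
print(weight)
rate = 10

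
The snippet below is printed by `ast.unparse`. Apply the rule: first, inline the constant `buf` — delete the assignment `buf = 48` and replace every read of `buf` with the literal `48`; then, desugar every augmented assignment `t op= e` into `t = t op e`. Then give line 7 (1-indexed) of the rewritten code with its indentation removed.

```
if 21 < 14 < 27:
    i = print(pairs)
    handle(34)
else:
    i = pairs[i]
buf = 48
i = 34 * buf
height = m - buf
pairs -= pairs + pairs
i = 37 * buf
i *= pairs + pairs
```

height = m - 48

Transformed code:
if 21 < 14 < 27:
    i = print(pairs)
    handle(34)
else:
    i = pairs[i]
i = 34 * 48
height = m - 48
pairs = pairs - (pairs + pairs)
i = 37 * 48
i = i * (pairs + pairs)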